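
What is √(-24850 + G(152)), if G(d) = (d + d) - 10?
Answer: 2*I*√6139 ≈ 156.7*I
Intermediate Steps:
G(d) = -10 + 2*d (G(d) = 2*d - 10 = -10 + 2*d)
√(-24850 + G(152)) = √(-24850 + (-10 + 2*152)) = √(-24850 + (-10 + 304)) = √(-24850 + 294) = √(-24556) = 2*I*√6139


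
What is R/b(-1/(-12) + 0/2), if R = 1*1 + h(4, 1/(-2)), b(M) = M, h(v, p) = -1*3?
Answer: -24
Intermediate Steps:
h(v, p) = -3
R = -2 (R = 1*1 - 3 = 1 - 3 = -2)
R/b(-1/(-12) + 0/2) = -2/(-1/(-12) + 0/2) = -2/(-1*(-1/12) + 0*(½)) = -2/(1/12 + 0) = -2/1/12 = -2*12 = -24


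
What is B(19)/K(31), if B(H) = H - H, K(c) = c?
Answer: 0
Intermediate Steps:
B(H) = 0
B(19)/K(31) = 0/31 = 0*(1/31) = 0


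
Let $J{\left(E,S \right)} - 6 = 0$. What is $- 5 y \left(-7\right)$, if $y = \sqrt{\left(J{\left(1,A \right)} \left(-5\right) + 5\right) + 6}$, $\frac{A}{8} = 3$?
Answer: $35 i \sqrt{19} \approx 152.56 i$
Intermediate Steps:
$A = 24$ ($A = 8 \cdot 3 = 24$)
$J{\left(E,S \right)} = 6$ ($J{\left(E,S \right)} = 6 + 0 = 6$)
$y = i \sqrt{19}$ ($y = \sqrt{\left(6 \left(-5\right) + 5\right) + 6} = \sqrt{\left(-30 + 5\right) + 6} = \sqrt{-25 + 6} = \sqrt{-19} = i \sqrt{19} \approx 4.3589 i$)
$- 5 y \left(-7\right) = - 5 i \sqrt{19} \left(-7\right) = 35 i \sqrt{19}$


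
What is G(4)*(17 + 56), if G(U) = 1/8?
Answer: 73/8 ≈ 9.1250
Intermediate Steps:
G(U) = ⅛
G(4)*(17 + 56) = (17 + 56)/8 = (⅛)*73 = 73/8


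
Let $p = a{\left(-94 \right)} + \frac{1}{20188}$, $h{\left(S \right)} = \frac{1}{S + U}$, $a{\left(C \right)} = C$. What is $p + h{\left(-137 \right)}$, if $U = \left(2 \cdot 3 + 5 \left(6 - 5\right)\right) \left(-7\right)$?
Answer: $- \frac{203060891}{2160116} \approx -94.005$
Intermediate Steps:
$U = -77$ ($U = \left(6 + 5 \cdot 1\right) \left(-7\right) = \left(6 + 5\right) \left(-7\right) = 11 \left(-7\right) = -77$)
$h{\left(S \right)} = \frac{1}{-77 + S}$ ($h{\left(S \right)} = \frac{1}{S - 77} = \frac{1}{-77 + S}$)
$p = - \frac{1897671}{20188}$ ($p = -94 + \frac{1}{20188} = - \frac{1897671}{20188} \approx -94.0$)
$p + h{\left(-137 \right)} = - \frac{1897671}{20188} + \frac{1}{-77 - 137} = - \frac{1897671}{20188} + \frac{1}{-214} = - \frac{1897671}{20188} - \frac{1}{214} = - \frac{203060891}{2160116}$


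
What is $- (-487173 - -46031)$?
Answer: $441142$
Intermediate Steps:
$- (-487173 - -46031) = - (-487173 + 46031) = \left(-1\right) \left(-441142\right) = 441142$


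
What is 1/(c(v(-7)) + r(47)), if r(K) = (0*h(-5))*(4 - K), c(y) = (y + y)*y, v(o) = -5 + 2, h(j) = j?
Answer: 1/18 ≈ 0.055556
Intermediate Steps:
v(o) = -3
c(y) = 2*y² (c(y) = (2*y)*y = 2*y²)
r(K) = 0 (r(K) = (0*(-5))*(4 - K) = 0*(4 - K) = 0)
1/(c(v(-7)) + r(47)) = 1/(2*(-3)² + 0) = 1/(2*9 + 0) = 1/(18 + 0) = 1/18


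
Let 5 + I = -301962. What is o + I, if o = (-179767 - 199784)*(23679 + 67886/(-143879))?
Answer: -1293114097123198/143879 ≈ -8.9875e+9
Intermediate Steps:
I = -301967 (I = -5 - 301962 = -301967)
o = -1293070650413205/143879 (o = -379551*(23679 + 67886*(-1/143879)) = -379551*(23679 - 67886/143879) = -379551*3406842955/143879 = -1293070650413205/143879 ≈ -8.9872e+9)
o + I = -1293070650413205/143879 - 301967 = -1293114097123198/143879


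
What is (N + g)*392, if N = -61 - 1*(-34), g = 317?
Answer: 113680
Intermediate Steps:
N = -27 (N = -61 + 34 = -27)
(N + g)*392 = (-27 + 317)*392 = 290*392 = 113680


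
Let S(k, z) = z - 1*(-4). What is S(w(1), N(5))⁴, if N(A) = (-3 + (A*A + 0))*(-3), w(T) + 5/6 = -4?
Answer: 14776336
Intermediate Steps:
w(T) = -29/6 (w(T) = -⅚ - 4 = -29/6)
N(A) = 9 - 3*A² (N(A) = (-3 + (A² + 0))*(-3) = (-3 + A²)*(-3) = 9 - 3*A²)
S(k, z) = 4 + z (S(k, z) = z + 4 = 4 + z)
S(w(1), N(5))⁴ = (4 + (9 - 3*5²))⁴ = (4 + (9 - 3*25))⁴ = (4 + (9 - 75))⁴ = (4 - 66)⁴ = (-62)⁴ = 14776336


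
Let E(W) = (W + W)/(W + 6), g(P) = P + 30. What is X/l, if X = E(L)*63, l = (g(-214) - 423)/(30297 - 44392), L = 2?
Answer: 887985/1214 ≈ 731.45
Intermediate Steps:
g(P) = 30 + P
E(W) = 2*W/(6 + W) (E(W) = (2*W)/(6 + W) = 2*W/(6 + W))
l = 607/14095 (l = ((30 - 214) - 423)/(30297 - 44392) = (-184 - 423)/(-14095) = -607*(-1/14095) = 607/14095 ≈ 0.043065)
X = 63/2 (X = (2*2/(6 + 2))*63 = (2*2/8)*63 = (2*2*(⅛))*63 = (½)*63 = 63/2 ≈ 31.500)
X/l = 63/(2*(607/14095)) = (63/2)*(14095/607) = 887985/1214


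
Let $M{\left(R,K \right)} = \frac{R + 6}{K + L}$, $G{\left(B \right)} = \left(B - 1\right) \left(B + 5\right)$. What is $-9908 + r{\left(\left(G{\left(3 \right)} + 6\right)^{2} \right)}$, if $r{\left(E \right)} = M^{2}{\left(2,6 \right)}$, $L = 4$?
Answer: $- \frac{247684}{25} \approx -9907.4$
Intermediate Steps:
$G{\left(B \right)} = \left(-1 + B\right) \left(5 + B\right)$
$M{\left(R,K \right)} = \frac{6 + R}{4 + K}$ ($M{\left(R,K \right)} = \frac{R + 6}{K + 4} = \frac{6 + R}{4 + K}$)
$r{\left(E \right)} = \frac{16}{25}$ ($r{\left(E \right)} = \left(\frac{6 + 2}{4 + 6}\right)^{2} = \left(\frac{1}{10} \cdot 8\right)^{2} = \left(\frac{4}{5}\right)^{2} = \frac{16}{25}$)
$-9908 + r{\left(\left(G{\left(3 \right)} + 6\right)^{2} \right)} = -9908 + \frac{16}{25} = - \frac{247684}{25}$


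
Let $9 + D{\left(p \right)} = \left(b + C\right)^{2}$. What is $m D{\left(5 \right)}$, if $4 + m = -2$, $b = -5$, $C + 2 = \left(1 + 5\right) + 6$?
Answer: $-96$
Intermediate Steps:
$C = 10$ ($C = -2 + \left(\left(1 + 5\right) + 6\right) = -2 + \left(6 + 6\right) = -2 + 12 = 10$)
$m = -6$ ($m = -4 - 2 = -6$)
$D{\left(p \right)} = 16$ ($D{\left(p \right)} = -9 + \left(-5 + 10\right)^{2} = -9 + 5^{2} = -9 + 25 = 16$)
$m D{\left(5 \right)} = \left(-6\right) 16 = -96$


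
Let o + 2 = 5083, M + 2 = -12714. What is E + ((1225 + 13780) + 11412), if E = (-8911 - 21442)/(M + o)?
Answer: 201724148/7635 ≈ 26421.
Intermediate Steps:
M = -12716 (M = -2 - 12714 = -12716)
o = 5081 (o = -2 + 5083 = 5081)
E = 30353/7635 (E = (-8911 - 21442)/(-12716 + 5081) = -30353/(-7635) = -30353*(-1/7635) = 30353/7635 ≈ 3.9755)
E + ((1225 + 13780) + 11412) = 30353/7635 + ((1225 + 13780) + 11412) = 30353/7635 + (15005 + 11412) = 30353/7635 + 26417 = 201724148/7635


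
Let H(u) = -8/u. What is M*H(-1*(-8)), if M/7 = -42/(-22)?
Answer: -147/11 ≈ -13.364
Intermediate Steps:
M = 147/11 (M = 7*(-42/(-22)) = 7*(-42*(-1/22)) = 7*(21/11) = 147/11 ≈ 13.364)
M*H(-1*(-8)) = 147*(-8/((-1*(-8))))/11 = 147*(-8/8)/11 = 147*(-8*⅛)/11 = (147/11)*(-1) = -147/11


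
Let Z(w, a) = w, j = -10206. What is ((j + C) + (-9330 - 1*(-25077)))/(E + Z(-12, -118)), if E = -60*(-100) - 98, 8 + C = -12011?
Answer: -3239/2945 ≈ -1.0998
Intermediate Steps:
C = -12019 (C = -8 - 12011 = -12019)
E = 5902 (E = 6000 - 98 = 5902)
((j + C) + (-9330 - 1*(-25077)))/(E + Z(-12, -118)) = ((-10206 - 12019) + (-9330 - 1*(-25077)))/(5902 - 12) = (-22225 + (-9330 + 25077))/5890 = (-22225 + 15747)*(1/5890) = -6478*1/5890 = -3239/2945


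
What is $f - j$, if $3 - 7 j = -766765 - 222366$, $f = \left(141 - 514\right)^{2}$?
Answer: $- \frac{15231}{7} \approx -2175.9$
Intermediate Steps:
$f = 139129$ ($f = \left(-373\right)^{2} = 139129$)
$j = \frac{989134}{7}$ ($j = \frac{3}{7} - \frac{-766765 - 222366}{7} = \frac{3}{7} - - \frac{989131}{7} = \frac{3}{7} + \frac{989131}{7} = \frac{989134}{7} \approx 1.413 \cdot 10^{5}$)
$f - j = 139129 - \frac{989134}{7} = - \frac{15231}{7}$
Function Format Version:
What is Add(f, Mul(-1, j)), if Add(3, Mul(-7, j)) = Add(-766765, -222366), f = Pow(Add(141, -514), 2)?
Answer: Rational(-15231, 7) ≈ -2175.9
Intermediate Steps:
f = 139129 (f = Pow(-373, 2) = 139129)
j = Rational(989134, 7) (j = Add(Rational(3, 7), Mul(Rational(-1, 7), Add(-766765, -222366))) = Add(Rational(3, 7), Mul(Rational(-1, 7), -989131)) = Add(Rational(3, 7), Rational(989131, 7)) = Rational(989134, 7) ≈ 1.4130e+5)
Add(f, Mul(-1, j)) = Add(139129, Mul(-1, Rational(989134, 7))) = Add(139129, Rational(-989134, 7)) = Rational(-15231, 7)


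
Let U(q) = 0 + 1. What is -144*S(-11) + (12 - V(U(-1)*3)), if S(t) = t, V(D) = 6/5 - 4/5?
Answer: 7978/5 ≈ 1595.6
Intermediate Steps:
U(q) = 1
V(D) = ⅖ (V(D) = 6*(⅕) - 4*⅕ = 6/5 - ⅘ = ⅖)
-144*S(-11) + (12 - V(U(-1)*3)) = -144*(-11) + (12 - 1*⅖) = 1584 + (12 - ⅖) = 1584 + 58/5 = 7978/5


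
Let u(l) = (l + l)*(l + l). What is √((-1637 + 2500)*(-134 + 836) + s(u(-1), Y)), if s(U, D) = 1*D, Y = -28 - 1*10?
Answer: 2*√151447 ≈ 778.32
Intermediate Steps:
u(l) = 4*l² (u(l) = (2*l)*(2*l) = 4*l²)
Y = -38 (Y = -28 - 10 = -38)
s(U, D) = D
√((-1637 + 2500)*(-134 + 836) + s(u(-1), Y)) = √((-1637 + 2500)*(-134 + 836) - 38) = √(863*702 - 38) = √(605826 - 38) = √605788 = 2*√151447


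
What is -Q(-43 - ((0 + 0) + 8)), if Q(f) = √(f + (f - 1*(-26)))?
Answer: -2*I*√19 ≈ -8.7178*I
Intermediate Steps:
Q(f) = √(26 + 2*f) (Q(f) = √(f + (f + 26)) = √(f + (26 + f)) = √(26 + 2*f))
-Q(-43 - ((0 + 0) + 8)) = -√(26 + 2*(-43 - ((0 + 0) + 8))) = -√(26 + 2*(-43 - (0 + 8))) = -√(26 + 2*(-43 - 1*8)) = -√(26 + 2*(-43 - 8)) = -√(26 + 2*(-51)) = -√(26 - 102) = -√(-76) = -2*I*√19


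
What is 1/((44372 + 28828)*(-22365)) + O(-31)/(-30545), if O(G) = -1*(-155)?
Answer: -50750664109/10001153862000 ≈ -0.0050745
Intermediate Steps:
O(G) = 155
1/((44372 + 28828)*(-22365)) + O(-31)/(-30545) = 1/((44372 + 28828)*(-22365)) + 155/(-30545) = -1/22365/73200 + 155*(-1/30545) = (1/73200)*(-1/22365) - 31/6109 = -1/1637118000 - 31/6109 = -50750664109/10001153862000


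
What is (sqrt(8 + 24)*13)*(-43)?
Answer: -2236*sqrt(2) ≈ -3162.2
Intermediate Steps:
(sqrt(8 + 24)*13)*(-43) = (sqrt(32)*13)*(-43) = ((4*sqrt(2))*13)*(-43) = (52*sqrt(2))*(-43) = -2236*sqrt(2)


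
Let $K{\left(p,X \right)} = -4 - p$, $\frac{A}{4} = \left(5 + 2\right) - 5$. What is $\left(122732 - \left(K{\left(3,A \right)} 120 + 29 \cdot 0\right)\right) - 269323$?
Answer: $-145751$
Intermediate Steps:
$A = 8$ ($A = 4 \left(\left(5 + 2\right) - 5\right) = 4 \left(7 - 5\right) = 4 \cdot 2 = 8$)
$\left(122732 - \left(K{\left(3,A \right)} 120 + 29 \cdot 0\right)\right) - 269323 = \left(122732 - \left(\left(-4 - 3\right) 120 + 29 \cdot 0\right)\right) - 269323 = \left(122732 - \left(\left(-4 - 3\right) 120 + 0\right)\right) - 269323 = \left(122732 - \left(\left(-7\right) 120 + 0\right)\right) - 269323 = \left(122732 - \left(-840 + 0\right)\right) - 269323 = \left(122732 - -840\right) - 269323 = \left(122732 + 840\right) - 269323 = 123572 - 269323 = -145751$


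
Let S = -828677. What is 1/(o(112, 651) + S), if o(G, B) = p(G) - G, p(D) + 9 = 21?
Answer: -1/828777 ≈ -1.2066e-6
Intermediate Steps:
p(D) = 12 (p(D) = -9 + 21 = 12)
o(G, B) = 12 - G
1/(o(112, 651) + S) = 1/((12 - 1*112) - 828677) = 1/((12 - 112) - 828677) = 1/(-100 - 828677) = 1/(-828777) = -1/828777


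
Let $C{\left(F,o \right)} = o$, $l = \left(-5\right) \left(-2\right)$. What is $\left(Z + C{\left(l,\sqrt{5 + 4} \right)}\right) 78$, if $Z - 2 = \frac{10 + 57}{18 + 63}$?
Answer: $\frac{12272}{27} \approx 454.52$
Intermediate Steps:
$l = 10$
$Z = \frac{229}{81}$ ($Z = 2 + \frac{10 + 57}{18 + 63} = 2 + \frac{67}{81} = \frac{229}{81} \approx 2.8272$)
$\left(Z + C{\left(l,\sqrt{5 + 4} \right)}\right) 78 = \left(\frac{229}{81} + \sqrt{5 + 4}\right) 78 = \left(\frac{229}{81} + \sqrt{9}\right) 78 = \left(\frac{229}{81} + 3\right) 78 = \frac{472}{81} \cdot 78 = \frac{12272}{27}$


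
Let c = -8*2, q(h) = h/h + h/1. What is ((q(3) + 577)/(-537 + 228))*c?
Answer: 9296/309 ≈ 30.084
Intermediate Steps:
q(h) = 1 + h (q(h) = 1 + h*1 = 1 + h)
c = -16
((q(3) + 577)/(-537 + 228))*c = (((1 + 3) + 577)/(-537 + 228))*(-16) = ((4 + 577)/(-309))*(-16) = (581*(-1/309))*(-16) = -581/309*(-16) = 9296/309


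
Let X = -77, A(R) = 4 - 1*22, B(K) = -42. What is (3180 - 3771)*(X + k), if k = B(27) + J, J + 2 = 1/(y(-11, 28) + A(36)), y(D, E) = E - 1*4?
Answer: 142825/2 ≈ 71413.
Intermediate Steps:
y(D, E) = -4 + E (y(D, E) = E - 4 = -4 + E)
A(R) = -18 (A(R) = 4 - 22 = -18)
J = -11/6 (J = -2 + 1/((-4 + 28) - 18) = -2 + 1/(24 - 18) = -2 + 1/6 = -2 + ⅙ = -11/6 ≈ -1.8333)
k = -263/6 (k = -42 - 11/6 = -263/6 ≈ -43.833)
(3180 - 3771)*(X + k) = (3180 - 3771)*(-77 - 263/6) = -591*(-725/6) = 142825/2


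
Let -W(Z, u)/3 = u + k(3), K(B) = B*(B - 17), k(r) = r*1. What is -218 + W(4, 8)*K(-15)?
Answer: -16058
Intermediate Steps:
k(r) = r
K(B) = B*(-17 + B)
W(Z, u) = -9 - 3*u (W(Z, u) = -3*(u + 3) = -3*(3 + u) = -9 - 3*u)
-218 + W(4, 8)*K(-15) = -218 + (-9 - 3*8)*(-15*(-17 - 15)) = -218 + (-9 - 24)*(-15*(-32)) = -218 - 33*480 = -218 - 15840 = -16058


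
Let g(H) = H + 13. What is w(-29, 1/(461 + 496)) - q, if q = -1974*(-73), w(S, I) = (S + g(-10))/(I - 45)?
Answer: -3102791823/21532 ≈ -1.4410e+5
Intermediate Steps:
g(H) = 13 + H
w(S, I) = (3 + S)/(-45 + I) (w(S, I) = (S + (13 - 10))/(I - 45) = (S + 3)/(-45 + I) = (3 + S)/(-45 + I))
q = 144102
w(-29, 1/(461 + 496)) - q = (3 - 29)/(-45 + 1/(461 + 496)) - 1*144102 = -26/(-45 + 1/957) - 144102 = -26/(-43064/957) - 144102 = -957/43064*(-26) - 144102 = 12441/21532 - 144102 = -3102791823/21532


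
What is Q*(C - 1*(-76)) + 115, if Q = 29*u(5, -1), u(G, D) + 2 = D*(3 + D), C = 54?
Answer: -14965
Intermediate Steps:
u(G, D) = -2 + D*(3 + D)
Q = -116 (Q = 29*(-2 + (-1)**2 + 3*(-1)) = 29*(-2 + 1 - 3) = 29*(-4) = -116)
Q*(C - 1*(-76)) + 115 = -116*(54 - 1*(-76)) + 115 = -116*(54 + 76) + 115 = -116*130 + 115 = -15080 + 115 = -14965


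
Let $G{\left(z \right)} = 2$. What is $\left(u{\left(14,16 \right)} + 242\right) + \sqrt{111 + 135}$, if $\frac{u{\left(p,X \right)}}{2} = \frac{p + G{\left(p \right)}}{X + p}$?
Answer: $\frac{3646}{15} + \sqrt{246} \approx 258.75$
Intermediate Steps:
$u{\left(p,X \right)} = \frac{2 \left(2 + p\right)}{X + p}$ ($u{\left(p,X \right)} = 2 \frac{p + 2}{X + p} = 2 \frac{2 + p}{X + p} = \frac{2 \left(2 + p\right)}{X + p}$)
$\left(u{\left(14,16 \right)} + 242\right) + \sqrt{111 + 135} = \left(\frac{2 \left(2 + 14\right)}{16 + 14} + 242\right) + \sqrt{111 + 135} = \left(2 \cdot \frac{1}{30} \cdot 16 + 242\right) + \sqrt{246} = \left(\frac{16}{15} + 242\right) + \sqrt{246} = \frac{3646}{15} + \sqrt{246}$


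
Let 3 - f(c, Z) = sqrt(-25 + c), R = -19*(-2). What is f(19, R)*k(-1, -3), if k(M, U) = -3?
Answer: -9 + 3*I*sqrt(6) ≈ -9.0 + 7.3485*I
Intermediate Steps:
R = 38
f(c, Z) = 3 - sqrt(-25 + c)
f(19, R)*k(-1, -3) = (3 - sqrt(-25 + 19))*(-3) = (3 - sqrt(-6))*(-3) = (3 - I*sqrt(6))*(-3) = -9 + 3*I*sqrt(6)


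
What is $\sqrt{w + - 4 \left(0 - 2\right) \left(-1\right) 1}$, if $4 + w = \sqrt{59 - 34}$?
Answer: $i \sqrt{7} \approx 2.6458 i$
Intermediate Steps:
$w = 1$ ($w = -4 + \sqrt{59 - 34} = -4 + \sqrt{25} = -4 + 5 = 1$)
$\sqrt{w + - 4 \left(0 - 2\right) \left(-1\right) 1} = \sqrt{1 + - 4 \left(0 - 2\right) \left(-1\right) 1} = \sqrt{1 + - 4 \left(\left(-2\right) \left(-1\right)\right) 1} = \sqrt{1 + \left(-4\right) 2 \cdot 1} = \sqrt{1 - 8} = \sqrt{-7} = i \sqrt{7}$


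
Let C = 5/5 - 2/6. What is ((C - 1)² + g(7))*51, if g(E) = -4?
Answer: -595/3 ≈ -198.33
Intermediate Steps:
C = ⅔ (C = 5*(⅕) - 2*⅙ = 1 - ⅓ = ⅔ ≈ 0.66667)
((C - 1)² + g(7))*51 = ((⅔ - 1)² - 4)*51 = ((-⅓)² - 4)*51 = (⅑ - 4)*51 = -35/9*51 = -595/3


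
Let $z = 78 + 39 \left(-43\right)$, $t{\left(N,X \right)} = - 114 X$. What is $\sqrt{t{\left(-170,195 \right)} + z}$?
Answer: $13 i \sqrt{141} \approx 154.37 i$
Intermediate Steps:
$z = -1599$ ($z = 78 - 1677 = -1599$)
$\sqrt{t{\left(-170,195 \right)} + z} = \sqrt{\left(-114\right) 195 - 1599} = \sqrt{-22230 - 1599} = \sqrt{-23829} = 13 i \sqrt{141}$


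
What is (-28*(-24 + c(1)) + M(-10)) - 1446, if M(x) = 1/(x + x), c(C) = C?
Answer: -16041/20 ≈ -802.05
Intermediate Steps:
M(x) = 1/(2*x)
(-28*(-24 + c(1)) + M(-10)) - 1446 = (-28*(-24 + 1) + (½)/(-10)) - 1446 = (-28*(-23) + (½)*(-⅒)) - 1446 = (644 - 1/20) - 1446 = 12879/20 - 1446 = -16041/20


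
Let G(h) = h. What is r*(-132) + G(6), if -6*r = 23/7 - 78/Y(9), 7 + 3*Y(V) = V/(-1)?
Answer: 11201/28 ≈ 400.04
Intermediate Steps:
Y(V) = -7/3 - V/3 (Y(V) = -7/3 + (V/(-1))/3 = -7/3 + (V*(-1))/3 = -7/3 + (-V)/3 = -7/3 - V/3)
r = -1003/336 (r = -(23/7 - 78/(-7/3 - ⅓*9))/6 = -(23*(⅐) - 78/(-7/3 - 3))/6 = -(23/7 - 78/(-16/3))/6 = -(23/7 - 78*(-3/16))/6 = -(23/7 + 117/8)/6 = -⅙*1003/56 = -1003/336 ≈ -2.9851)
r*(-132) + G(6) = -1003/336*(-132) + 6 = 11033/28 + 6 = 11201/28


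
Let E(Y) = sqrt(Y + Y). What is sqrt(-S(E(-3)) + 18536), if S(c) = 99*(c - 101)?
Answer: sqrt(28535 - 99*I*sqrt(6)) ≈ 168.92 - 0.7178*I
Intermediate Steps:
E(Y) = sqrt(2)*sqrt(Y) (E(Y) = sqrt(2*Y) = sqrt(2)*sqrt(Y))
S(c) = -9999 + 99*c (S(c) = 99*(-101 + c) = -9999 + 99*c)
sqrt(-S(E(-3)) + 18536) = sqrt(-(-9999 + 99*(sqrt(2)*sqrt(-3))) + 18536) = sqrt(-(-9999 + 99*(sqrt(2)*(I*sqrt(3)))) + 18536) = sqrt(-(-9999 + 99*(I*sqrt(6))) + 18536) = sqrt(-(-9999 + 99*I*sqrt(6)) + 18536) = sqrt((9999 - 99*I*sqrt(6)) + 18536) = sqrt(28535 - 99*I*sqrt(6))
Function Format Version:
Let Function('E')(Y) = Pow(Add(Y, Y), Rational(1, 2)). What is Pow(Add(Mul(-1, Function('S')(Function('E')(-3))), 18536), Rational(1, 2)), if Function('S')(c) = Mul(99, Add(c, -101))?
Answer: Pow(Add(28535, Mul(-99, I, Pow(6, Rational(1, 2)))), Rational(1, 2)) ≈ Add(168.92, Mul(-0.7178, I))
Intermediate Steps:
Function('E')(Y) = Mul(Pow(2, Rational(1, 2)), Pow(Y, Rational(1, 2))) (Function('E')(Y) = Pow(Mul(2, Y), Rational(1, 2)) = Mul(Pow(2, Rational(1, 2)), Pow(Y, Rational(1, 2))))
Function('S')(c) = Add(-9999, Mul(99, c)) (Function('S')(c) = Mul(99, Add(-101, c)) = Add(-9999, Mul(99, c)))
Pow(Add(Mul(-1, Function('S')(Function('E')(-3))), 18536), Rational(1, 2)) = Pow(Add(Mul(-1, Add(-9999, Mul(99, Mul(Pow(2, Rational(1, 2)), Pow(-3, Rational(1, 2)))))), 18536), Rational(1, 2)) = Pow(Add(Mul(-1, Add(-9999, Mul(99, Mul(Pow(2, Rational(1, 2)), Mul(I, Pow(3, Rational(1, 2))))))), 18536), Rational(1, 2)) = Pow(Add(Mul(-1, Add(-9999, Mul(99, Mul(I, Pow(6, Rational(1, 2)))))), 18536), Rational(1, 2)) = Pow(Add(Mul(-1, Add(-9999, Mul(99, I, Pow(6, Rational(1, 2))))), 18536), Rational(1, 2)) = Pow(Add(Add(9999, Mul(-99, I, Pow(6, Rational(1, 2)))), 18536), Rational(1, 2)) = Pow(Add(28535, Mul(-99, I, Pow(6, Rational(1, 2)))), Rational(1, 2))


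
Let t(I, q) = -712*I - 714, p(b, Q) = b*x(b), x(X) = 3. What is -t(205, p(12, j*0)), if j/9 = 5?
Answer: 146674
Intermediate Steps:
j = 45 (j = 9*5 = 45)
p(b, Q) = 3*b (p(b, Q) = b*3 = 3*b)
t(I, q) = -714 - 712*I
-t(205, p(12, j*0)) = -(-714 - 712*205) = -(-714 - 145960) = -1*(-146674) = 146674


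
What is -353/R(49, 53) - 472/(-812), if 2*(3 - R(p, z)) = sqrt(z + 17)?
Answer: 431960/3451 + 353*sqrt(70)/17 ≈ 298.90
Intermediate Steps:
R(p, z) = 3 - sqrt(17 + z)/2 (R(p, z) = 3 - sqrt(z + 17)/2 = 3 - sqrt(17 + z)/2)
-353/R(49, 53) - 472/(-812) = -353/(3 - sqrt(17 + 53)/2) - 472/(-812) = -353/(3 - sqrt(70)/2) - 472*(-1/812) = -353/(3 - sqrt(70)/2) + 118/203 = 118/203 - 353/(3 - sqrt(70)/2)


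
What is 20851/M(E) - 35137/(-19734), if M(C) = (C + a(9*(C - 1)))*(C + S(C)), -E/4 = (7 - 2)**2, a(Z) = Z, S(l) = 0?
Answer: 1978398467/995580300 ≈ 1.9872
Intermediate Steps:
E = -100 (E = -4*(7 - 2)**2 = -4*5**2 = -4*25 = -100)
M(C) = C*(-9 + 10*C) (M(C) = (C + 9*(C - 1))*(C + 0) = (C + 9*(-1 + C))*C = (C + (-9 + 9*C))*C = (-9 + 10*C)*C = C*(-9 + 10*C))
20851/M(E) - 35137/(-19734) = 20851/((-100*(-9 + 10*(-100)))) - 35137/(-19734) = 20851/((-100*(-9 - 1000))) - 35137*(-1/19734) = 20851/((-100*(-1009))) + 35137/19734 = 20851/100900 + 35137/19734 = 1978398467/995580300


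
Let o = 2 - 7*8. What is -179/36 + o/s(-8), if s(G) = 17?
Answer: -4987/612 ≈ -8.1487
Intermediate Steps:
o = -54 (o = 2 - 56 = -54)
-179/36 + o/s(-8) = -179/36 - 54/17 = -4987/612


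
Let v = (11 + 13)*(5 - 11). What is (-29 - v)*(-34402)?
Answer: -3956230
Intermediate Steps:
v = -144 (v = 24*(-6) = -144)
(-29 - v)*(-34402) = (-29 - 1*(-144))*(-34402) = (-29 + 144)*(-34402) = 115*(-34402) = -3956230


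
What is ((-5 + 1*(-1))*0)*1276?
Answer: 0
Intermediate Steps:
((-5 + 1*(-1))*0)*1276 = ((-5 - 1)*0)*1276 = -6*0*1276 = 0*1276 = 0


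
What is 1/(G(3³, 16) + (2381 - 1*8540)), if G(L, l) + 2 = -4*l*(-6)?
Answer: -1/5777 ≈ -0.00017310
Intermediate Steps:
G(L, l) = -2 + 24*l (G(L, l) = -2 - 4*l*(-6) = -2 + 24*l)
1/(G(3³, 16) + (2381 - 1*8540)) = 1/((-2 + 24*16) + (2381 - 1*8540)) = 1/((-2 + 384) + (2381 - 8540)) = 1/(382 - 6159) = 1/(-5777) = -1/5777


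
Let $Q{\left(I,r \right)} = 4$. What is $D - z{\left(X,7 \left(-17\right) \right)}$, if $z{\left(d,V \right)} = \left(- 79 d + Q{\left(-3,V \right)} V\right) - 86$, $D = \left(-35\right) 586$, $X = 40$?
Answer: $-16788$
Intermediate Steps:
$D = -20510$
$z{\left(d,V \right)} = -86 - 79 d + 4 V$ ($z{\left(d,V \right)} = \left(- 79 d + 4 V\right) - 86 = -86 - 79 d + 4 V$)
$D - z{\left(X,7 \left(-17\right) \right)} = -20510 - \left(-86 - 3160 + 4 \cdot 7 \left(-17\right)\right) = -20510 - \left(-86 - 3160 + 4 \left(-119\right)\right) = -20510 - \left(-86 - 3160 - 476\right) = -20510 - -3722 = -20510 + 3722 = -16788$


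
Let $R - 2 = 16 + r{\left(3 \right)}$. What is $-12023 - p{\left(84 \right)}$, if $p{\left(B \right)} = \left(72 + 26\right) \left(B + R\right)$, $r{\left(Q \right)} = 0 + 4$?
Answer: $-22411$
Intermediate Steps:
$r{\left(Q \right)} = 4$
$R = 22$ ($R = 2 + \left(16 + 4\right) = 2 + 20 = 22$)
$p{\left(B \right)} = 2156 + 98 B$ ($p{\left(B \right)} = \left(72 + 26\right) \left(B + 22\right) = 98 \left(22 + B\right) = 2156 + 98 B$)
$-12023 - p{\left(84 \right)} = -12023 - \left(2156 + 98 \cdot 84\right) = -12023 - \left(2156 + 8232\right) = -12023 - 10388 = -22411$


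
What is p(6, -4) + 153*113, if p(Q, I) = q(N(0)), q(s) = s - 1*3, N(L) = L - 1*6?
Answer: 17280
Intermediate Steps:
N(L) = -6 + L (N(L) = L - 6 = -6 + L)
q(s) = -3 + s (q(s) = s - 3 = -3 + s)
p(Q, I) = -9 (p(Q, I) = -3 + (-6 + 0) = -3 - 6 = -9)
p(6, -4) + 153*113 = -9 + 153*113 = -9 + 17289 = 17280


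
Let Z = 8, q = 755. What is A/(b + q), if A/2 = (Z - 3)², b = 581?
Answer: 25/668 ≈ 0.037425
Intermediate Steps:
A = 50 (A = 2*(8 - 3)² = 2*5² = 2*25 = 50)
A/(b + q) = 50/(581 + 755) = 50/1336 = (1/1336)*50 = 25/668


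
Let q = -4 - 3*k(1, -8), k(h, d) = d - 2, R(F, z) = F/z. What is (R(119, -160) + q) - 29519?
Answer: -4718999/160 ≈ -29494.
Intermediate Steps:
k(h, d) = -2 + d
q = 26 (q = -4 - 3*(-2 - 8) = -4 - 3*(-10) = -4 + 30 = 26)
(R(119, -160) + q) - 29519 = (119/(-160) + 26) - 29519 = (119*(-1/160) + 26) - 29519 = (-119/160 + 26) - 29519 = 4041/160 - 29519 = -4718999/160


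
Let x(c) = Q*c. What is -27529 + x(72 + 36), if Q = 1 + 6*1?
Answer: -26773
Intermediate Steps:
Q = 7 (Q = 1 + 6 = 7)
x(c) = 7*c
-27529 + x(72 + 36) = -27529 + 7*(72 + 36) = -27529 + 7*108 = -27529 + 756 = -26773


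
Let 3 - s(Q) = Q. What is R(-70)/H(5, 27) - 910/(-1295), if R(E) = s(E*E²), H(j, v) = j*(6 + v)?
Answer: 12695401/6105 ≈ 2079.5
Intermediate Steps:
s(Q) = 3 - Q
R(E) = 3 - E³ (R(E) = 3 - E*E² = 3 - E³)
R(-70)/H(5, 27) - 910/(-1295) = (3 - 1*(-70)³)/((5*(6 + 27))) - 910/(-1295) = (3 - 1*(-343000))/((5*33)) - 910*(-1/1295) = (3 + 343000)/165 + 26/37 = 343003*(1/165) + 26/37 = 343003/165 + 26/37 = 12695401/6105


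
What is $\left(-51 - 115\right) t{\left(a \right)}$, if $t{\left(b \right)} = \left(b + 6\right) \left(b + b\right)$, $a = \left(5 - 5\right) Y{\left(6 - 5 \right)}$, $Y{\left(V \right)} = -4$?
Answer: $0$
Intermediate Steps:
$a = 0$ ($a = \left(5 - 5\right) \left(-4\right) = 0 \left(-4\right) = 0$)
$t{\left(b \right)} = 2 b \left(6 + b\right)$ ($t{\left(b \right)} = \left(6 + b\right) 2 b = 2 b \left(6 + b\right)$)
$\left(-51 - 115\right) t{\left(a \right)} = \left(-51 - 115\right) 2 \cdot 0 \left(6 + 0\right) = - 166 \cdot 2 \cdot 0 \cdot 6 = \left(-166\right) 0 = 0$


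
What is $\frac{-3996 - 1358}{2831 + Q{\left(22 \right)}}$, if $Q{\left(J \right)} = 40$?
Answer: $- \frac{5354}{2871} \approx -1.8649$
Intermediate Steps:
$\frac{-3996 - 1358}{2831 + Q{\left(22 \right)}} = \frac{-3996 - 1358}{2831 + 40} = \frac{-3996 - 1358}{2871} = \left(-5354\right) \frac{1}{2871} = - \frac{5354}{2871}$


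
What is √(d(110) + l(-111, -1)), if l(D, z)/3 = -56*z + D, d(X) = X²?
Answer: √11935 ≈ 109.25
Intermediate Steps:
l(D, z) = -168*z + 3*D (l(D, z) = 3*(-56*z + D) = 3*(D - 56*z) = -168*z + 3*D)
√(d(110) + l(-111, -1)) = √(110² + (-168*(-1) + 3*(-111))) = √(12100 + (168 - 333)) = √(12100 - 165) = √11935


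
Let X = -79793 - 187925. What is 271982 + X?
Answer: 4264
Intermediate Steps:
X = -267718
271982 + X = 271982 - 267718 = 4264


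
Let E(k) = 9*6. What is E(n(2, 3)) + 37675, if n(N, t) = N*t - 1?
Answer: 37729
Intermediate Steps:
n(N, t) = -1 + N*t
E(k) = 54
E(n(2, 3)) + 37675 = 54 + 37675 = 37729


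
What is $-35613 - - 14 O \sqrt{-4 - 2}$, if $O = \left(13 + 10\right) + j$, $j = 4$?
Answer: $-35613 + 378 i \sqrt{6} \approx -35613.0 + 925.91 i$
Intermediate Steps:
$O = 27$ ($O = \left(13 + 10\right) + 4 = 23 + 4 = 27$)
$-35613 - - 14 O \sqrt{-4 - 2} = -35613 - \left(-14\right) 27 \sqrt{-4 - 2} = -35613 - - 378 \sqrt{-6} = -35613 - - 378 i \sqrt{6} = -35613 + 378 i \sqrt{6}$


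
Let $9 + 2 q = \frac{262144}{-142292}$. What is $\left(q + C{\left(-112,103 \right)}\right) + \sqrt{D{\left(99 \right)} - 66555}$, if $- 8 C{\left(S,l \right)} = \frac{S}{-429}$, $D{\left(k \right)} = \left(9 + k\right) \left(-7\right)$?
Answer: $- \frac{166458341}{30521634} + 9 i \sqrt{831} \approx -5.4538 + 259.44 i$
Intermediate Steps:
$D{\left(k \right)} = -63 - 7 k$
$q = - \frac{385693}{71146}$ ($q = - \frac{9}{2} + \frac{262144 \frac{1}{-142292}}{2} = - \frac{9}{2} + \frac{262144 \left(- \frac{1}{142292}\right)}{2} = - \frac{9}{2} + \frac{1}{2} \left(- \frac{65536}{35573}\right) = - \frac{9}{2} - \frac{32768}{35573} = - \frac{385693}{71146} \approx -5.4212$)
$C{\left(S,l \right)} = \frac{S}{3432}$ ($C{\left(S,l \right)} = - \frac{S \frac{1}{-429}}{8} = - \frac{S \left(- \frac{1}{429}\right)}{8} = - \frac{\left(- \frac{1}{429}\right) S}{8} = \frac{S}{3432}$)
$\left(q + C{\left(-112,103 \right)}\right) + \sqrt{D{\left(99 \right)} - 66555} = \left(- \frac{385693}{71146} + \frac{1}{3432} \left(-112\right)\right) + \sqrt{\left(-63 - 693\right) - 66555} = \left(- \frac{385693}{71146} - \frac{14}{429}\right) + \sqrt{\left(-63 - 693\right) - 66555} = - \frac{166458341}{30521634} + \sqrt{-756 - 66555} = - \frac{166458341}{30521634} + \sqrt{-67311} = - \frac{166458341}{30521634} + 9 i \sqrt{831}$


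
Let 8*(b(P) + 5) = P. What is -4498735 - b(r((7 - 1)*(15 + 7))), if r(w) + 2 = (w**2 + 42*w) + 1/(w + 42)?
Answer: -6266228245/1392 ≈ -4.5016e+6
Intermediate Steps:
r(w) = -2 + w**2 + 1/(42 + w) + 42*w (r(w) = -2 + ((w**2 + 42*w) + 1/(w + 42)) = -2 + ((w**2 + 42*w) + 1/(42 + w)) = -2 + (w**2 + 1/(42 + w) + 42*w) = -2 + w**2 + 1/(42 + w) + 42*w)
b(P) = -5 + P/8
-4498735 - b(r((7 - 1)*(15 + 7))) = -4498735 - (-5 + ((-83 + ((7 - 1)*(15 + 7))**3 + 84*((7 - 1)*(15 + 7))**2 + 1762*((7 - 1)*(15 + 7)))/(42 + (7 - 1)*(15 + 7)))/8) = -4498735 - (-5 + ((-83 + (6*22)**3 + 84*(6*22)**2 + 1762*(6*22))/(42 + 6*22))/8) = -4498735 - (-5 + ((-83 + 132**3 + 84*132**2 + 1762*132)/(42 + 132))/8) = -4498735 - (-5 + ((-83 + 2299968 + 84*17424 + 232584)/174)/8) = -4498735 - (-5 + ((-83 + 2299968 + 1463616 + 232584)/174)/8) = -4498735 - (-5 + ((1/174)*3996085)/8) = -4498735 - (-5 + (1/8)*(3996085/174)) = -4498735 - (-5 + 3996085/1392) = -4498735 - 1*3989125/1392 = -4498735 - 3989125/1392 = -6266228245/1392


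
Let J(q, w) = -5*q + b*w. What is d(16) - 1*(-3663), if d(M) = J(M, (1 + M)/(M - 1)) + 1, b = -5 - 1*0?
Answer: 10735/3 ≈ 3578.3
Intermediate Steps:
b = -5 (b = -5 + 0 = -5)
J(q, w) = -5*q - 5*w
d(M) = 1 - 5*M - 5*(1 + M)/(-1 + M) (d(M) = (-5*M - 5*(1 + M)/(M - 1)) + 1 = (-5*M - 5*(1 + M)/(-1 + M)) + 1 = 1 - 5*M - 5*(1 + M)/(-1 + M))
d(16) - 1*(-3663) = (-6 + 16 - 5*16²)/(-1 + 16) - 1*(-3663) = (-6 + 16 - 5*256)/15 + 3663 = (-6 + 16 - 1280)/15 + 3663 = (1/15)*(-1270) + 3663 = -254/3 + 3663 = 10735/3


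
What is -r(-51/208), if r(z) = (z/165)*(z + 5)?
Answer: 16813/2379520 ≈ 0.0070657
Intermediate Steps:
r(z) = z*(5 + z)/165 (r(z) = (z*(1/165))*(5 + z) = (z/165)*(5 + z) = z*(5 + z)/165)
-r(-51/208) = -(-51/208)*(5 - 51/208)/165 = -(-51*1/208)*(5 - 51*1/208)/165 = -(-51)*(5 - 51/208)/(165*208) = -(-51)*989/(165*208*208) = -1*(-16813/2379520) = 16813/2379520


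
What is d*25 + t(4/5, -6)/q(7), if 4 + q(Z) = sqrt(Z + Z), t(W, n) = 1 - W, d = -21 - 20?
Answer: -5127/5 - sqrt(14)/10 ≈ -1025.8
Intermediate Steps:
d = -41
q(Z) = -4 + sqrt(2)*sqrt(Z) (q(Z) = -4 + sqrt(Z + Z) = -4 + sqrt(2*Z) = -4 + sqrt(2)*sqrt(Z))
d*25 + t(4/5, -6)/q(7) = -41*25 + (1 - 4/5)/(-4 + sqrt(2)*sqrt(7)) = -1025 + (1 - 4/5)/(-4 + sqrt(14)) = -1025 + 1/(5*(-4 + sqrt(14)))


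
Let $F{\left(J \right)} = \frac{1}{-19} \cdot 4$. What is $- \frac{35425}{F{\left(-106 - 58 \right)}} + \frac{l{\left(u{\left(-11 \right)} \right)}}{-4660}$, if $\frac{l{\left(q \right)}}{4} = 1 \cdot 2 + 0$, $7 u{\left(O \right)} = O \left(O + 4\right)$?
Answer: $\frac{784132367}{4660} \approx 1.6827 \cdot 10^{5}$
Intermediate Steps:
$F{\left(J \right)} = - \frac{4}{19}$ ($F{\left(J \right)} = \left(- \frac{1}{19}\right) 4 = - \frac{4}{19}$)
$u{\left(O \right)} = \frac{O \left(4 + O\right)}{7}$ ($u{\left(O \right)} = \frac{O \left(O + 4\right)}{7} = \frac{O \left(4 + O\right)}{7}$)
$l{\left(q \right)} = 8$ ($l{\left(q \right)} = 4 \left(1 \cdot 2 + 0\right) = 4 \left(2 + 0\right) = 4 \cdot 2 = 8$)
$- \frac{35425}{F{\left(-106 - 58 \right)}} + \frac{l{\left(u{\left(-11 \right)} \right)}}{-4660} = - \frac{35425}{- \frac{4}{19}} + \frac{8}{-4660} = \left(-35425\right) \left(- \frac{19}{4}\right) + 8 \left(- \frac{1}{4660}\right) = \frac{673075}{4} - \frac{2}{1165} = \frac{784132367}{4660}$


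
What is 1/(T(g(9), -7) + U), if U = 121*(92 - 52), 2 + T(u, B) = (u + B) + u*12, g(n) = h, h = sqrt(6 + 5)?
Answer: 4831/23336702 - 13*sqrt(11)/23336702 ≈ 0.00020517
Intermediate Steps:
h = sqrt(11) ≈ 3.3166
g(n) = sqrt(11)
T(u, B) = -2 + B + 13*u (T(u, B) = -2 + ((u + B) + u*12) = -2 + ((B + u) + 12*u) = -2 + (B + 13*u) = -2 + B + 13*u)
U = 4840 (U = 121*40 = 4840)
1/(T(g(9), -7) + U) = 1/((-2 - 7 + 13*sqrt(11)) + 4840) = 1/((-9 + 13*sqrt(11)) + 4840) = 1/(4831 + 13*sqrt(11))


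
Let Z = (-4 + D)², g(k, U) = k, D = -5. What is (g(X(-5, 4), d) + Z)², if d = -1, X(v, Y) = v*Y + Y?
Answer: 4225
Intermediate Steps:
X(v, Y) = Y + Y*v (X(v, Y) = Y*v + Y = Y + Y*v)
Z = 81 (Z = (-4 - 5)² = (-9)² = 81)
(g(X(-5, 4), d) + Z)² = (4*(1 - 5) + 81)² = (4*(-4) + 81)² = (-16 + 81)² = 65² = 4225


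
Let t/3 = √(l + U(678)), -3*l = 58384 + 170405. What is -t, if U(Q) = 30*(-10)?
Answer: -9*I*√8507 ≈ -830.1*I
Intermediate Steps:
U(Q) = -300
l = -76263 (l = -(58384 + 170405)/3 = -⅓*228789 = -76263)
t = 9*I*√8507 (t = 3*√(-76263 - 300) = 3*√(-76563) = 3*(3*I*√8507) = 9*I*√8507 ≈ 830.1*I)
-t = -9*I*√8507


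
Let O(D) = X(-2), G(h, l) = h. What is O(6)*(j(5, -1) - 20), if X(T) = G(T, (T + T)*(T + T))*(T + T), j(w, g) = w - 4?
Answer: -152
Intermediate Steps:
j(w, g) = -4 + w
X(T) = 2*T² (X(T) = T*(T + T) = T*(2*T) = 2*T²)
O(D) = 8 (O(D) = 2*(-2)² = 2*4 = 8)
O(6)*(j(5, -1) - 20) = 8*((-4 + 5) - 20) = 8*(1 - 20) = 8*(-19) = -152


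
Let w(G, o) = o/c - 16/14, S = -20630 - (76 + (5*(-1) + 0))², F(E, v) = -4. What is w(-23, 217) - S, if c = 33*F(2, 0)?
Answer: 23717429/924 ≈ 25668.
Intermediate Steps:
c = -132 (c = 33*(-4) = -132)
S = -25671 (S = -20630 - (76 + (-5 + 0))² = -20630 - (76 - 5)² = -20630 - 1*71² = -20630 - 1*5041 = -20630 - 5041 = -25671)
w(G, o) = -8/7 - o/132 (w(G, o) = o/(-132) - 16/14 = o*(-1/132) - 16*1/14 = -o/132 - 8/7 = -8/7 - o/132)
w(-23, 217) - S = (-8/7 - 1/132*217) - 1*(-25671) = (-8/7 - 217/132) + 25671 = -2575/924 + 25671 = 23717429/924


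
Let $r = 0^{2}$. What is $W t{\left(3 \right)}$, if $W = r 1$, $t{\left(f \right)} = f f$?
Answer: $0$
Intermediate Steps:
$t{\left(f \right)} = f^{2}$
$r = 0$
$W = 0$ ($W = 0 \cdot 1 = 0$)
$W t{\left(3 \right)} = 0 \cdot 3^{2} = 0 \cdot 9 = 0$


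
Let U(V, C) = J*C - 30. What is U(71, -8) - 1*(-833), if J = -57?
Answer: 1259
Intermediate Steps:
U(V, C) = -30 - 57*C (U(V, C) = -57*C - 30 = -30 - 57*C)
U(71, -8) - 1*(-833) = (-30 - 57*(-8)) - 1*(-833) = (-30 + 456) + 833 = 426 + 833 = 1259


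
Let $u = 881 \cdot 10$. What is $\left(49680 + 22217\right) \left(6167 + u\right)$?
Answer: $1076801369$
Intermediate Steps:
$u = 8810$
$\left(49680 + 22217\right) \left(6167 + u\right) = \left(49680 + 22217\right) \left(6167 + 8810\right) = 71897 \cdot 14977 = 1076801369$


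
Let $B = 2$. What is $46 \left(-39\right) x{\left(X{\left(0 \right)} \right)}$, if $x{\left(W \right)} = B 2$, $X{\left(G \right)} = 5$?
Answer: $-7176$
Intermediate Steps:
$x{\left(W \right)} = 4$ ($x{\left(W \right)} = 2 \cdot 2 = 4$)
$46 \left(-39\right) x{\left(X{\left(0 \right)} \right)} = 46 \left(-39\right) 4 = \left(-1794\right) 4 = -7176$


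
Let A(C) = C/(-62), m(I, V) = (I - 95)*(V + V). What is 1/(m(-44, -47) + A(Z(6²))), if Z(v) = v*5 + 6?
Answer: 1/13063 ≈ 7.6552e-5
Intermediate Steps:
m(I, V) = 2*V*(-95 + I) (m(I, V) = (-95 + I)*(2*V) = 2*V*(-95 + I))
Z(v) = 6 + 5*v (Z(v) = 5*v + 6 = 6 + 5*v)
A(C) = -C/62 (A(C) = C*(-1/62) = -C/62)
1/(m(-44, -47) + A(Z(6²))) = 1/(2*(-47)*(-95 - 44) - (6 + 5*6²)/62) = 1/(2*(-47)*(-139) - (6 + 5*36)/62) = 1/(13066 - (6 + 180)/62) = 1/(13066 - 1/62*186) = 1/(13066 - 3) = 1/13063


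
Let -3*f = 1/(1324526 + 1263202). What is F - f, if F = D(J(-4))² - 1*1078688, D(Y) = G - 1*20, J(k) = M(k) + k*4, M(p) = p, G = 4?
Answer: -8372066047487/7763184 ≈ -1.0784e+6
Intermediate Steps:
J(k) = 5*k (J(k) = k + k*4 = k + 4*k = 5*k)
D(Y) = -16 (D(Y) = 4 - 1*20 = 4 - 20 = -16)
F = -1078432 (F = (-16)² - 1*1078688 = 256 - 1078688 = -1078432)
f = -1/7763184 (f = -1/(3*(1324526 + 1263202)) = -⅓/2587728 = -⅓*1/2587728 = -1/7763184 ≈ -1.2881e-7)
F - f = -1078432 - 1*(-1/7763184) = -1078432 + 1/7763184 = -8372066047487/7763184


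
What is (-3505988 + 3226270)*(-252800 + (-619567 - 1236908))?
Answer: 590002184450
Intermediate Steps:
(-3505988 + 3226270)*(-252800 + (-619567 - 1236908)) = -279718*(-252800 - 1856475) = -279718*(-2109275) = 590002184450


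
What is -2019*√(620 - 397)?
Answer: -2019*√223 ≈ -30150.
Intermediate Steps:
-2019*√(620 - 397) = -2019*√223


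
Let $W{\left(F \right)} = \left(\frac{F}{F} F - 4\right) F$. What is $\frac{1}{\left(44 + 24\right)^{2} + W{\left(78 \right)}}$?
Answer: $\frac{1}{10396} \approx 9.6191 \cdot 10^{-5}$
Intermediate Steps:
$W{\left(F \right)} = F \left(-4 + F\right)$ ($W{\left(F \right)} = \left(1 F - 4\right) F = \left(F - 4\right) F = \left(-4 + F\right) F = F \left(-4 + F\right)$)
$\frac{1}{\left(44 + 24\right)^{2} + W{\left(78 \right)}} = \frac{1}{\left(44 + 24\right)^{2} + 78 \left(-4 + 78\right)} = \frac{1}{68^{2} + 78 \cdot 74} = \frac{1}{4624 + 5772} = \frac{1}{10396}$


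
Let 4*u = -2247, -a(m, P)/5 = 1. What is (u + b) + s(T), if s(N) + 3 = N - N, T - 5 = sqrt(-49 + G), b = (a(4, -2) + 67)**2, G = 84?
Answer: 13117/4 ≈ 3279.3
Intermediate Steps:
a(m, P) = -5 (a(m, P) = -5*1 = -5)
u = -2247/4 (u = (1/4)*(-2247) = -2247/4 ≈ -561.75)
b = 3844 (b = (-5 + 67)**2 = 62**2 = 3844)
T = 5 + sqrt(35) (T = 5 + sqrt(-49 + 84) = 5 + sqrt(35) ≈ 10.916)
s(N) = -3 (s(N) = -3 + (N - N) = -3 + 0 = -3)
(u + b) + s(T) = (-2247/4 + 3844) - 3 = 13129/4 - 3 = 13117/4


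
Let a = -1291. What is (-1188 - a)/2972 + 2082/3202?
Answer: 3258755/4758172 ≈ 0.68488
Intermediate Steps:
(-1188 - a)/2972 + 2082/3202 = (-1188 - 1*(-1291))/2972 + 2082/3202 = (-1188 + 1291)*(1/2972) + 2082*(1/3202) = 103*(1/2972) + 1041/1601 = 103/2972 + 1041/1601 = 3258755/4758172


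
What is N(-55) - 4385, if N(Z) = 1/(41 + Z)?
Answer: -61391/14 ≈ -4385.1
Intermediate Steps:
N(-55) - 4385 = 1/(41 - 55) - 4385 = 1/(-14) - 4385 = -1/14 - 4385 = -61391/14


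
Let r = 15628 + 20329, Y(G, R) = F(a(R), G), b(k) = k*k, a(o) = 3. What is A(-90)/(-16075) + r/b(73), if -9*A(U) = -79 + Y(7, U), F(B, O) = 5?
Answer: 5201684629/770973075 ≈ 6.7469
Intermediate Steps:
b(k) = k²
Y(G, R) = 5
A(U) = 74/9 (A(U) = -(-79 + 5)/9 = -⅑*(-74) = 74/9)
r = 35957
A(-90)/(-16075) + r/b(73) = (74/9)/(-16075) + 35957/(73²) = (74/9)*(-1/16075) + 35957/5329 = -74/144675 + 35957*(1/5329) = -74/144675 + 35957/5329 = 5201684629/770973075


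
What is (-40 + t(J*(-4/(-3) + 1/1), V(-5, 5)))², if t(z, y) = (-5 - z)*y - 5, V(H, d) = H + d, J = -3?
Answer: 2025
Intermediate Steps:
t(z, y) = -5 + y*(-5 - z) (t(z, y) = y*(-5 - z) - 5 = -5 + y*(-5 - z))
(-40 + t(J*(-4/(-3) + 1/1), V(-5, 5)))² = (-40 + (-5 - 5*(-5 + 5) - (-5 + 5)*(-3*(-4/(-3) + 1/1))))² = (-40 + (-5 - 5*0 - 1*0*(-3*(-4*(-⅓) + 1*1))))² = (-40 + (-5 + 0 - 1*0*(-3*(4/3 + 1))))² = (-40 + (-5 + 0 - 1*0*(-3*7/3)))² = (-40 + (-5 + 0 - 1*0*(-7)))² = (-40 + (-5 + 0 + 0))² = (-40 - 5)² = (-45)² = 2025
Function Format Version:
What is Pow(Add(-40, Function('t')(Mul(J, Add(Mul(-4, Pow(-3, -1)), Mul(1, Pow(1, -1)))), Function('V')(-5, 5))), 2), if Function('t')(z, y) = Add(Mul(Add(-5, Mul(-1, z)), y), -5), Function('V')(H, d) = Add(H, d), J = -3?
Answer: 2025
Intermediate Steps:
Function('t')(z, y) = Add(-5, Mul(y, Add(-5, Mul(-1, z)))) (Function('t')(z, y) = Add(Mul(y, Add(-5, Mul(-1, z))), -5) = Add(-5, Mul(y, Add(-5, Mul(-1, z)))))
Pow(Add(-40, Function('t')(Mul(J, Add(Mul(-4, Pow(-3, -1)), Mul(1, Pow(1, -1)))), Function('V')(-5, 5))), 2) = Pow(Add(-40, Add(-5, Mul(-5, Add(-5, 5)), Mul(-1, Add(-5, 5), Mul(-3, Add(Mul(-4, Pow(-3, -1)), Mul(1, Pow(1, -1))))))), 2) = Pow(Add(-40, Add(-5, Mul(-5, 0), Mul(-1, 0, Mul(-3, Add(Mul(-4, Rational(-1, 3)), Mul(1, 1)))))), 2) = Pow(Add(-40, Add(-5, 0, Mul(-1, 0, Mul(-3, Add(Rational(4, 3), 1))))), 2) = Pow(Add(-40, Add(-5, 0, Mul(-1, 0, Mul(-3, Rational(7, 3))))), 2) = Pow(Add(-40, Add(-5, 0, Mul(-1, 0, -7))), 2) = Pow(Add(-40, Add(-5, 0, 0)), 2) = Pow(Add(-40, -5), 2) = Pow(-45, 2) = 2025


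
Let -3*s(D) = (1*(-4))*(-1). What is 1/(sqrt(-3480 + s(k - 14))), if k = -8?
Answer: -I*sqrt(7833)/5222 ≈ -0.016948*I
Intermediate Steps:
s(D) = -4/3 (s(D) = -1*(-4)*(-1)/3 = -(-4)*(-1)/3 = -1/3*4 = -4/3)
1/(sqrt(-3480 + s(k - 14))) = 1/(sqrt(-3480 - 4/3)) = 1/(sqrt(-10444/3)) = 1/(2*I*sqrt(7833)/3) = -I*sqrt(7833)/5222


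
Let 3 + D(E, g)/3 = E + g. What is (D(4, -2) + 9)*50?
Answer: 300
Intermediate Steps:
D(E, g) = -9 + 3*E + 3*g (D(E, g) = -9 + 3*(E + g) = -9 + (3*E + 3*g) = -9 + 3*E + 3*g)
(D(4, -2) + 9)*50 = ((-9 + 3*4 + 3*(-2)) + 9)*50 = ((-9 + 12 - 6) + 9)*50 = (-3 + 9)*50 = 6*50 = 300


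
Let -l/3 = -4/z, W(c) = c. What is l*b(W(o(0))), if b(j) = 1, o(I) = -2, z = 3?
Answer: 4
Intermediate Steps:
l = 4 (l = -(-12)/3 = -3*(-4/3) = 4)
l*b(W(o(0))) = 4*1 = 4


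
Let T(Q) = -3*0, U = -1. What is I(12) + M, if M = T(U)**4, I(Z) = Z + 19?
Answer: 31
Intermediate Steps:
I(Z) = 19 + Z
T(Q) = 0
M = 0 (M = 0**4 = 0)
I(12) + M = (19 + 12) + 0 = 31 + 0 = 31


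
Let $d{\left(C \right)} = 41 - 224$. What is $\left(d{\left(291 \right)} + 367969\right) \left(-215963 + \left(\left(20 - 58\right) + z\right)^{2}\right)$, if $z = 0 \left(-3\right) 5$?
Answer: $-78897084934$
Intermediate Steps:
$d{\left(C \right)} = -183$ ($d{\left(C \right)} = 41 - 224 = -183$)
$z = 0$ ($z = 0 \cdot 5 = 0$)
$\left(d{\left(291 \right)} + 367969\right) \left(-215963 + \left(\left(20 - 58\right) + z\right)^{2}\right) = \left(-183 + 367969\right) \left(-215963 + \left(\left(20 - 58\right) + 0\right)^{2}\right) = 367786 \left(-215963 + \left(-38 + 0\right)^{2}\right) = 367786 \left(-215963 + \left(-38\right)^{2}\right) = 367786 \left(-215963 + 1444\right) = 367786 \left(-214519\right) = -78897084934$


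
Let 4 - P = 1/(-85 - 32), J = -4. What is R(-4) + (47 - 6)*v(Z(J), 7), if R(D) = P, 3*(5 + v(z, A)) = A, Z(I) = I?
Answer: -12323/117 ≈ -105.32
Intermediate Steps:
v(z, A) = -5 + A/3
P = 469/117 (P = 4 - 1/(-85 - 32) = 4 - 1/(-117) = 4 - 1*(-1/117) = 4 + 1/117 = 469/117 ≈ 4.0085)
R(D) = 469/117
R(-4) + (47 - 6)*v(Z(J), 7) = 469/117 + (47 - 6)*(-5 + (1/3)*7) = 469/117 + 41*(-5 + 7/3) = 469/117 + 41*(-8/3) = 469/117 - 328/3 = -12323/117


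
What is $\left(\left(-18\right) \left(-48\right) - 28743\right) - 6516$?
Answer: $-34395$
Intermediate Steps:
$\left(\left(-18\right) \left(-48\right) - 28743\right) - 6516 = \left(864 - 28743\right) - 6516 = -27879 - 6516 = -34395$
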